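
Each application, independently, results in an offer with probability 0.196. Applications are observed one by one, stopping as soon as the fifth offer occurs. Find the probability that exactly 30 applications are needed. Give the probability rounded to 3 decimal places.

0.029

Y = trial on which the fifth success occurs; negative binomial, r=5, p=0.196.
P(Y=30) = C(29,4) · p^5 · (1−p)^25
= 23751 · 0.00028925 · 0.0042796 = 0.02940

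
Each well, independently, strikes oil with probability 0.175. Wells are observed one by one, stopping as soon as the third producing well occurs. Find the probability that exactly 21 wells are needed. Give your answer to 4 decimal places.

Y = trial on which the third success occurs; negative binomial, r=3, p=0.175.
P(Y=21) = C(20,2) · p^3 · (1−p)^18
= 190 · 0.0053594 · 0.031345 = 0.031918

0.0319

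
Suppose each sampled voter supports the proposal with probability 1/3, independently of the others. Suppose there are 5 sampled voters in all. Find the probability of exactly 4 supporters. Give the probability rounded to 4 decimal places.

0.0412

X ~ Binomial(n=5, p=0.333333).
P(X=4) = C(5,4) · p^4 · (1−p)^1
= 5 · 0.012346 · 0.66667 = 0.041152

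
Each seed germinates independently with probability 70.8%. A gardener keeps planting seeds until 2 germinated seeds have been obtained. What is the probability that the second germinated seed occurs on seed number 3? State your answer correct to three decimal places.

0.293

Y = trial on which the second success occurs; negative binomial, r=2, p=0.708.
P(Y=3) = C(2,1) · p^2 · (1−p)^1
= 2 · 0.50126 · 0.292 = 0.29274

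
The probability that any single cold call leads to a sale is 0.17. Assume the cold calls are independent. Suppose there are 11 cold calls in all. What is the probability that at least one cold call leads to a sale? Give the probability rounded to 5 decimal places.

P(at least one) = 1 − P(none) = 1 − (1 − 0.17)^11
= 1 − 0.1287831 = 0.8712169

0.87122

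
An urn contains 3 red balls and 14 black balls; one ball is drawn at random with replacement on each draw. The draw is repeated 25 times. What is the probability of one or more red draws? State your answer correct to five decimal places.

P(at least one) = 1 − P(none) = 1 − (1 − 0.176471)^25
= 1 − 0.0077979 = 0.9922021

0.99220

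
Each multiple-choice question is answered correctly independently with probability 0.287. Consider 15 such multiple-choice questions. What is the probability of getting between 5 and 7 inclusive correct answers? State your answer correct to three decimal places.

0.401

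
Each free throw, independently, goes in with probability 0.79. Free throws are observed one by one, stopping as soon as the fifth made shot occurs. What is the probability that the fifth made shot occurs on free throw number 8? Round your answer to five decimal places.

0.09974

Y = trial on which the fifth success occurs; negative binomial, r=5, p=0.79.
P(Y=8) = C(7,4) · p^5 · (1−p)^3
= 35 · 0.30771 · 0.009261 = 0.0997382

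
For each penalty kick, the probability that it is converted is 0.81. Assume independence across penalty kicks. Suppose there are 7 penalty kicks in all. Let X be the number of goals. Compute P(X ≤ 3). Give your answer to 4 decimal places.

X ~ Binomial(7, 0.81); P(X ≤ 3) = Σ C(7,k) p^k (1−p)^(7−k) over k:
  k=0: C(7,0)·0.81^0·0.19^7 = 0.000009
  k=1: C(7,1)·0.81^1·0.19^6 = 0.000267
  k=2: C(7,2)·0.81^2·0.19^5 = 0.003412
  k=3: C(7,3)·0.81^3·0.19^4 = 0.024240
Total = 0.027928

0.0279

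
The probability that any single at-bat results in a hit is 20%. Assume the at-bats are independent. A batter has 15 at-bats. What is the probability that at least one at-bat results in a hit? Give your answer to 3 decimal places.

P(at least one) = 1 − P(none) = 1 − (1 − 0.20)^15
= 1 − 0.03518 = 0.96482

0.965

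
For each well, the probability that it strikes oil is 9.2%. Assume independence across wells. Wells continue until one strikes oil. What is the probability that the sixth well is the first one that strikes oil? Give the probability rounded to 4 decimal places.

0.0568

Geometric (trials to first success), p = 0.092.
P(Y = 6) = (1−p)^5 · p = 0.6172 · 0.092 = 0.056783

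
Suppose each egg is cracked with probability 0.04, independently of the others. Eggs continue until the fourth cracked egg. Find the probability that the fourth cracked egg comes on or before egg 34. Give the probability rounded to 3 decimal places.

Finishing within 34 eggs ⇔ at least 4 successes in the first 34. With X ~ Binomial(34, 0.04), P(Y ≤ 34) = 1 − P(X ≤ 3).
  k=0: C(34,0)·0.04^0·0.96^34 = 0.24959
  k=1: C(34,1)·0.04^1·0.96^33 = 0.35358
  k=2: C(34,2)·0.04^2·0.96^32 = 0.24309
  k=3: C(34,3)·0.04^3·0.96^31 = 0.10804
1 − 0.95429 = 0.04571

0.046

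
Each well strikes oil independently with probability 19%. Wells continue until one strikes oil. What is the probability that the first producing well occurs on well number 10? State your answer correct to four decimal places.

0.0285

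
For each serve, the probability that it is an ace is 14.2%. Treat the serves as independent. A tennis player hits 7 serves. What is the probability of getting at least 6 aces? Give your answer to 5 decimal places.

0.00005

X ~ Binomial(7, 0.142); P(X ≥ 6) = Σ C(7,k) p^k (1−p)^(7−k) over k:
  k=6: C(7,6)·0.142^6·0.858^1 = 0.0000492
  k=7: C(7,7)·0.142^7·0.858^0 = 0.0000012
Total = 0.0000504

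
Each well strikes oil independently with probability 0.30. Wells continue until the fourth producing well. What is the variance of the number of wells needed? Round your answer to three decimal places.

Y = total wells until the fourth success; negative binomial with r=4, p=0.30.
Var(Y) = r(1−p)/p² = 4·0.70 / 0.30² = 31.11111

31.111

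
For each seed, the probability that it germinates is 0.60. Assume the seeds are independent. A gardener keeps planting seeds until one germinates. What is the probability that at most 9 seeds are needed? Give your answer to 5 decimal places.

Y = number of seeds to the first success; geometric, p = 0.60.
P(Y ≤ 9) = 1 − (1−p)^9 = 1 − 0.0002621 = 0.9997379

0.99974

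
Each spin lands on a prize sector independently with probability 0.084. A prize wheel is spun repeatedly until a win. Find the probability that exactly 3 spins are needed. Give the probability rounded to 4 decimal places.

0.0705

Geometric (trials to first success), p = 0.084.
P(Y = 3) = (1−p)^2 · p = 0.83906 · 0.084 = 0.070481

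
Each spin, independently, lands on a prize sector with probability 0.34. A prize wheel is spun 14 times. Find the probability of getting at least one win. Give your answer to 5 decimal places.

P(at least one) = 1 − P(none) = 1 − (1 − 0.34)^14
= 1 − 0.0029759 = 0.9970241

0.99702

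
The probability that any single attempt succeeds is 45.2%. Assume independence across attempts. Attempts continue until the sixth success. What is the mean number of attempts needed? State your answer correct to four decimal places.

Y = total attempts until the sixth success; negative binomial with r=6, p=0.452.
E[Y] = r / p = 6 / 0.452 = 13.274336

13.2743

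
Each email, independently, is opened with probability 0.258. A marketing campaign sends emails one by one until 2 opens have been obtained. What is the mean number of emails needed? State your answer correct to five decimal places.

7.75194

Y = total emails until the second success; negative binomial with r=2, p=0.258.
E[Y] = r / p = 2 / 0.258 = 7.7519380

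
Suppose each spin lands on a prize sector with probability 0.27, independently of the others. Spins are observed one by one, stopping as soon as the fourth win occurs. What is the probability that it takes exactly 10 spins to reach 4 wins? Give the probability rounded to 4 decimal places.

0.0676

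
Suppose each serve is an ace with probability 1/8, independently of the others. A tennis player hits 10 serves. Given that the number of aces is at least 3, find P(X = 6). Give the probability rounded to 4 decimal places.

0.0039

X ~ Binomial(10, 0.125). Want P(X=6 | X≥3) = P(X=6) / P(X≥3).
P(X=6) = C(10,6)·0.125^6·0.875^4 = 0.000470
P(X≥3) = 1 − 0.263076 − 0.375822 − 0.241600 = 0.119502
Ratio = 0.000470 / 0.119502 = 0.003929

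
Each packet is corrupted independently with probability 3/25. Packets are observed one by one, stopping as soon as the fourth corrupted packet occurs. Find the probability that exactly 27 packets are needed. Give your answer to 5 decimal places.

Y = trial on which the fourth success occurs; negative binomial, r=4, p=0.12.
P(Y=27) = C(26,3) · p^4 · (1−p)^23
= 2600 · 0.00020736 · 0.052857 = 0.0284970

0.02850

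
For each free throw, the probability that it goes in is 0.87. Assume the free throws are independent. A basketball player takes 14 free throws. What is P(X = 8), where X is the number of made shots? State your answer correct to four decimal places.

X ~ Binomial(n=14, p=0.87).
P(X=8) = C(14,8) · p^8 · (1−p)^6
= 3003 · 0.32821 · 4.8268e-06 = 0.004757

0.0048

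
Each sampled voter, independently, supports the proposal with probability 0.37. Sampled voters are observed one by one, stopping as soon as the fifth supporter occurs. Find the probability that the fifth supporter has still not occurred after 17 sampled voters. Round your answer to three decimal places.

0.186

Needing more than 17 sampled voters ⇔ fewer than 5 successes in the first 17. With X ~ Binomial(17, 0.37), P(Y > 17) = P(X ≤ 4).
  k=0: C(17,0)·0.37^0·0.63^17 = 0.00039
  k=1: C(17,1)·0.37^1·0.63^16 = 0.00387
  k=2: C(17,2)·0.37^2·0.63^15 = 0.01820
  k=3: C(17,3)·0.37^3·0.63^14 = 0.05344
  k=4: C(17,4)·0.37^4·0.63^13 = 0.10985
P(X ≤ 4) = 0.18576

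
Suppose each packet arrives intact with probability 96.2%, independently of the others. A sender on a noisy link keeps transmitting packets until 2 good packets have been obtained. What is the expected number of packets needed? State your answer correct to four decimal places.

Y = total packets until the second success; negative binomial with r=2, p=0.962.
E[Y] = r / p = 2 / 0.962 = 2.079002

2.0790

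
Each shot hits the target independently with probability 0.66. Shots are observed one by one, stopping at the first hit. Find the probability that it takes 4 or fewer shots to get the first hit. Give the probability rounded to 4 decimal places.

0.9866

Y = number of shots to the first success; geometric, p = 0.66.
P(Y ≤ 4) = 1 − (1−p)^4 = 1 − 0.013363 = 0.986637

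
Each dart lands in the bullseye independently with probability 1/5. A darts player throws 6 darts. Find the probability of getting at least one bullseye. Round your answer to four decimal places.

P(at least one) = 1 − P(none) = 1 − (1 − 0.20)^6
= 1 − 0.262144 = 0.737856

0.7379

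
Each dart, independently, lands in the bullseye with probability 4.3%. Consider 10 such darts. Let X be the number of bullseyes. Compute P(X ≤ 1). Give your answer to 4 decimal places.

0.9339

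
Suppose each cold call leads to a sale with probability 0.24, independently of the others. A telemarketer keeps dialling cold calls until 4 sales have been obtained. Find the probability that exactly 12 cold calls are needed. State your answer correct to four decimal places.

0.0609

Y = trial on which the fourth success occurs; negative binomial, r=4, p=0.24.
P(Y=12) = C(11,3) · p^4 · (1−p)^8
= 165 · 0.0033178 · 0.1113 = 0.060931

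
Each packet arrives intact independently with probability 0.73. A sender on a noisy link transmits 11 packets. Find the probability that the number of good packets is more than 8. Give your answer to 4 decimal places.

0.3951

X ~ Binomial(11, 0.73); P(X ≥ 9) = Σ C(11,k) p^k (1−p)^(11−k) over k:
  k=9: C(11,9)·0.73^9·0.27^2 = 0.236046
  k=10: C(11,10)·0.73^10·0.27^1 = 0.127639
  k=11: C(11,11)·0.73^11·0.27^0 = 0.031373
Total = 0.395058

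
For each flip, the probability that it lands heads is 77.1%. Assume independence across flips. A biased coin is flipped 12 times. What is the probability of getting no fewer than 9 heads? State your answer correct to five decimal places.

X ~ Binomial(12, 0.771); P(X ≥ 9) = Σ C(12,k) p^k (1−p)^(12−k) over k:
  k=9: C(12,9)·0.771^9·0.229^3 = 0.2543423
  k=10: C(12,10)·0.771^10·0.229^2 = 0.2568968
  k=11: C(12,11)·0.771^11·0.229^1 = 0.1572588
  k=12: C(12,12)·0.771^12·0.229^0 = 0.0441217
Total = 0.7126196

0.71262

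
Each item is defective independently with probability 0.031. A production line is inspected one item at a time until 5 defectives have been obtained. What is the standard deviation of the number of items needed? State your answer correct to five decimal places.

71.00439

Y = total items until the fifth success; negative binomial with r=5, p=0.031.
SD(Y) = √[r(1−p)/p²] = √(5041.6233091) = 71.0043894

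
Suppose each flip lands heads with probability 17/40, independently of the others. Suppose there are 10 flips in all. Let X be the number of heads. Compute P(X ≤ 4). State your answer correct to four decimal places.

X ~ Binomial(10, 0.425); P(X ≤ 4) = Σ C(10,k) p^k (1−p)^(10−k) over k:
  k=0: C(10,0)·0.425^0·0.575^10 = 0.003951
  k=1: C(10,1)·0.425^1·0.575^9 = 0.029201
  k=2: C(10,2)·0.425^2·0.575^8 = 0.097125
  k=3: C(10,3)·0.425^3·0.575^7 = 0.191436
  k=4: C(10,4)·0.425^4·0.575^6 = 0.247618
Total = 0.569331

0.5693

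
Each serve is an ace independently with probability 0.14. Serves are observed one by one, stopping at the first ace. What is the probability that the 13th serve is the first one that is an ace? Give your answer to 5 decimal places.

0.02291

Geometric (trials to first success), p = 0.14.
P(Y = 13) = (1−p)^12 · p = 0.16367 · 0.14 = 0.0229145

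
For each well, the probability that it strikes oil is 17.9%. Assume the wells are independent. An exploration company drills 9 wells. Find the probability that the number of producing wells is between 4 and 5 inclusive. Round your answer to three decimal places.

0.059

X ~ Binomial(9, 0.179); P(4 ≤ X ≤ 5) = Σ C(9,k) p^k (1−p)^(9−k) over k:
  k=4: C(9,4)·0.179^4·0.821^5 = 0.04825
  k=5: C(9,5)·0.179^5·0.821^4 = 0.01052
Total = 0.05877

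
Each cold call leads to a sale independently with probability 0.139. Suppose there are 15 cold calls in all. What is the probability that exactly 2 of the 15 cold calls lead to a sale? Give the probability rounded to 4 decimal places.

X ~ Binomial(n=15, p=0.139).
P(X=2) = C(15,2) · p^2 · (1−p)^13
= 105 · 0.019321 · 0.1429 = 0.289908

0.2899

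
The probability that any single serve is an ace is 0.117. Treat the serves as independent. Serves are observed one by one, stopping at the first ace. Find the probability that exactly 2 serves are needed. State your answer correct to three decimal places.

Geometric (trials to first success), p = 0.117.
P(Y = 2) = (1−p)^1 · p = 0.883 · 0.117 = 0.10331

0.103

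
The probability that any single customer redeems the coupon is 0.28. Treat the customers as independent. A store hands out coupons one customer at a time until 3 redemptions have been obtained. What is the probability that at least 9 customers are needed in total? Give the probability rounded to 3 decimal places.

Needing more than 8 customers ⇔ fewer than 3 successes in the first 8. With X ~ Binomial(8, 0.28), P(Y > 8) = P(X ≤ 2).
  k=0: C(8,0)·0.28^0·0.72^8 = 0.07222
  k=1: C(8,1)·0.28^1·0.72^7 = 0.22469
  k=2: C(8,2)·0.28^2·0.72^6 = 0.30582
P(X ≤ 2) = 0.60273

0.603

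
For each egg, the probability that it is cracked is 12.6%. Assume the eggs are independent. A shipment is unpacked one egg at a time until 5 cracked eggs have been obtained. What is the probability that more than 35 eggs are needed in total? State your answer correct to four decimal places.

0.5441

Needing more than 35 eggs ⇔ fewer than 5 successes in the first 35. With X ~ Binomial(35, 0.126), P(Y > 35) = P(X ≤ 4).
  k=0: C(35,0)·0.126^0·0.874^35 = 0.008972
  k=1: C(35,1)·0.126^1·0.874^34 = 0.045272
  k=2: C(35,2)·0.126^2·0.874^33 = 0.110952
  k=3: C(35,3)·0.126^3·0.874^32 = 0.175949
  k=4: C(35,4)·0.126^4·0.874^31 = 0.202925
P(X ≤ 4) = 0.544070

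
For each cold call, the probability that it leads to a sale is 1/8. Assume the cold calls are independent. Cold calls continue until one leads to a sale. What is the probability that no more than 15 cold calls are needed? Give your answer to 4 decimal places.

Y = number of cold calls to the first success; geometric, p = 0.125.
P(Y ≤ 15) = 1 − (1−p)^15 = 1 − 0.134934 = 0.865066

0.8651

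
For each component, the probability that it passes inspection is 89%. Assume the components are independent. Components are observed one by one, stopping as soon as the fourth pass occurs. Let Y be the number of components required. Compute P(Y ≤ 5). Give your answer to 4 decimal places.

Finishing within 5 components ⇔ at least 4 successes in the first 5. With X ~ Binomial(5, 0.89), P(Y ≤ 5) = 1 − P(X ≤ 3).
  k=0: C(5,0)·0.89^0·0.11^5 = 0.000016
  k=1: C(5,1)·0.89^1·0.11^4 = 0.000652
  k=2: C(5,2)·0.89^2·0.11^3 = 0.010543
  k=3: C(5,3)·0.89^3·0.11^2 = 0.085301
1 − 0.096512 = 0.903488

0.9035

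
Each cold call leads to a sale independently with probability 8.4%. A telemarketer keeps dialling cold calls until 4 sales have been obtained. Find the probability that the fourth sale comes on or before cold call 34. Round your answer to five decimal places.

0.31895

Finishing within 34 cold calls ⇔ at least 4 successes in the first 34. With X ~ Binomial(34, 0.084), P(Y ≤ 34) = 1 − P(X ≤ 3).
  k=0: C(34,0)·0.084^0·0.916^34 = 0.0506345
  k=1: C(34,1)·0.084^1·0.916^33 = 0.1578734
  k=2: C(34,2)·0.084^2·0.916^32 = 0.2388782
  k=3: C(34,3)·0.084^3·0.916^31 = 0.2336626
1 − 0.6810486 = 0.3189514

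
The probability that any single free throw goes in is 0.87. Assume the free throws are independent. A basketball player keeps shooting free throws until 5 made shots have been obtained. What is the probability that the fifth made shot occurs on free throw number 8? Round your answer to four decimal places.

Y = trial on which the fifth success occurs; negative binomial, r=5, p=0.87.
P(Y=8) = C(7,4) · p^5 · (1−p)^3
= 35 · 0.49842 · 0.002197 = 0.038326

0.0383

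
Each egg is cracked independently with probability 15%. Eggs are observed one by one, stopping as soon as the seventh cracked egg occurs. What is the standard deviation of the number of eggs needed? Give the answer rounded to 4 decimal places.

16.2617

Y = total eggs until the seventh success; negative binomial with r=7, p=0.15.
SD(Y) = √[r(1−p)/p²] = √(264.444444) = 16.261748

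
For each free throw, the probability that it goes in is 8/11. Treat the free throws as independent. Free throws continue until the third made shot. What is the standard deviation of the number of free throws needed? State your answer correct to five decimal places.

1.24373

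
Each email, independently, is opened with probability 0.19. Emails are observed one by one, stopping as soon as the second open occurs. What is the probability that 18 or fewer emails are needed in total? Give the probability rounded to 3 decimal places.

Finishing within 18 emails ⇔ at least 2 successes in the first 18. With X ~ Binomial(18, 0.19), P(Y ≤ 18) = 1 − P(X ≤ 1).
  k=0: C(18,0)·0.19^0·0.81^18 = 0.02253
  k=1: C(18,1)·0.19^1·0.81^17 = 0.09512
1 − 0.11765 = 0.88235

0.882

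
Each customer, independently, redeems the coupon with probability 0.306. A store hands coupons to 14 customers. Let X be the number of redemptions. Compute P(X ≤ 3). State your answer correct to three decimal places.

X ~ Binomial(14, 0.306); P(X ≤ 3) = Σ C(14,k) p^k (1−p)^(14−k) over k:
  k=0: C(14,0)·0.306^0·0.694^14 = 0.00601
  k=1: C(14,1)·0.306^1·0.694^13 = 0.03711
  k=2: C(14,2)·0.306^2·0.694^12 = 0.10636
  k=3: C(14,3)·0.306^3·0.694^11 = 0.18759
Total = 0.33708

0.337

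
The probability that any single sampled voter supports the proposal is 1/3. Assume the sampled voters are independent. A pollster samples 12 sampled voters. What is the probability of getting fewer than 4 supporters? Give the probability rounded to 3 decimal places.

X ~ Binomial(12, 0.333333); P(X ≤ 3) = Σ C(12,k) p^k (1−p)^(12−k) over k:
  k=0: C(12,0)·0.333333^0·0.666667^12 = 0.00771
  k=1: C(12,1)·0.333333^1·0.666667^11 = 0.04624
  k=2: C(12,2)·0.333333^2·0.666667^10 = 0.12717
  k=3: C(12,3)·0.333333^3·0.666667^9 = 0.21195
Total = 0.39307

0.393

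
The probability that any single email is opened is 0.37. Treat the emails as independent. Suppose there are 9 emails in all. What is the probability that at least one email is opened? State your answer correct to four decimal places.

0.9844

P(at least one) = 1 − P(none) = 1 − (1 − 0.37)^9
= 1 − 0.015634 = 0.984366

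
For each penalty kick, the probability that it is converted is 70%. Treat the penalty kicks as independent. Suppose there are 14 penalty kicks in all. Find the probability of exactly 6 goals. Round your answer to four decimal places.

X ~ Binomial(n=14, p=0.70).
P(X=6) = C(14,6) · p^6 · (1−p)^8
= 3003 · 0.11765 · 6.561e-05 = 0.023180

0.0232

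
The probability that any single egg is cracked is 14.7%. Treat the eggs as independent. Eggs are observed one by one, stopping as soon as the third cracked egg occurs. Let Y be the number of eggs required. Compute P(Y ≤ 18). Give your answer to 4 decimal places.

Finishing within 18 eggs ⇔ at least 3 successes in the first 18. With X ~ Binomial(18, 0.147), P(Y ≤ 18) = 1 − P(X ≤ 2).
  k=0: C(18,0)·0.147^0·0.853^18 = 0.057159
  k=1: C(18,1)·0.147^1·0.853^17 = 0.177306
  k=2: C(18,2)·0.147^2·0.853^16 = 0.259723
1 − 0.494188 = 0.505812

0.5058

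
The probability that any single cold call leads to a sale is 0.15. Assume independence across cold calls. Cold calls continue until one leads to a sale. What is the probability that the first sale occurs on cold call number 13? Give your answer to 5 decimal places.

Geometric (trials to first success), p = 0.15.
P(Y = 13) = (1−p)^12 · p = 0.14224 · 0.15 = 0.0213363

0.02134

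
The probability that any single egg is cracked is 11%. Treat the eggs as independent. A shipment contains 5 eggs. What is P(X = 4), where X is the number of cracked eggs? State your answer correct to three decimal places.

0.001

X ~ Binomial(n=5, p=0.11).
P(X=4) = C(5,4) · p^4 · (1−p)^1
= 5 · 0.00014641 · 0.89 = 0.00065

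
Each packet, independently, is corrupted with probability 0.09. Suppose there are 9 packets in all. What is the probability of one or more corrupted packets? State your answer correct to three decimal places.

0.572

P(at least one) = 1 − P(none) = 1 − (1 − 0.09)^9
= 1 − 0.42793 = 0.57207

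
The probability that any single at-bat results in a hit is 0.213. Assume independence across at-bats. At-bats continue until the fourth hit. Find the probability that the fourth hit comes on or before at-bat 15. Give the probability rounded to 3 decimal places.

0.401

Finishing within 15 at-bats ⇔ at least 4 successes in the first 15. With X ~ Binomial(15, 0.213), P(Y ≤ 15) = 1 − P(X ≤ 3).
  k=0: C(15,0)·0.213^0·0.787^15 = 0.02752
  k=1: C(15,1)·0.213^1·0.787^14 = 0.11172
  k=2: C(15,2)·0.213^2·0.787^13 = 0.21165
  k=3: C(15,3)·0.213^3·0.787^12 = 0.24823
1 − 0.59911 = 0.40089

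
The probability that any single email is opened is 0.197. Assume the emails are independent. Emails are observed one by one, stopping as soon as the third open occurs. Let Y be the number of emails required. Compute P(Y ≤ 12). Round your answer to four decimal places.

Finishing within 12 emails ⇔ at least 3 successes in the first 12. With X ~ Binomial(12, 0.197), P(Y ≤ 12) = 1 − P(X ≤ 2).
  k=0: C(12,0)·0.197^0·0.803^12 = 0.071876
  k=1: C(12,1)·0.197^1·0.803^11 = 0.211601
  k=2: C(12,2)·0.197^2·0.803^10 = 0.285517
1 − 0.568995 = 0.431005

0.4310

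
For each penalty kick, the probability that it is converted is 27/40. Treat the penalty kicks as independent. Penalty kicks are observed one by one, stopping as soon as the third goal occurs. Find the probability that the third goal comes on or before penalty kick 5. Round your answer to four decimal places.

Finishing within 5 penalty kicks ⇔ at least 3 successes in the first 5. With X ~ Binomial(5, 0.675), P(Y ≤ 5) = 1 − P(X ≤ 2).
  k=0: C(5,0)·0.675^0·0.325^5 = 0.003626
  k=1: C(5,1)·0.675^1·0.325^4 = 0.037654
  k=2: C(5,2)·0.675^2·0.325^3 = 0.156408
1 − 0.197687 = 0.802313

0.8023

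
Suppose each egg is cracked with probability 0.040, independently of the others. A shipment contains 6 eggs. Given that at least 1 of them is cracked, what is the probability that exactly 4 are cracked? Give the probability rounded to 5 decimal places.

X ~ Binomial(6, 0.04). Want P(X=4 | X≥1) = P(X=4) / P(X≥1).
P(X=4) = C(6,4)·0.04^4·0.96^2 = 0.0000354
P(X≥1) = 1 − 0.7827578 = 0.2172422
Ratio = 0.0000354 / 0.2172422 = 0.0001629

0.00016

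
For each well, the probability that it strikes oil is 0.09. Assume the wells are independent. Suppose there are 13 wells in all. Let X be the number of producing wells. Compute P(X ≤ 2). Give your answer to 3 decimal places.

X ~ Binomial(13, 0.09); P(X ≤ 2) = Σ C(13,k) p^k (1−p)^(13−k) over k:
  k=0: C(13,0)·0.09^0·0.91^13 = 0.29345
  k=1: C(13,1)·0.09^1·0.91^12 = 0.37730
  k=2: C(13,2)·0.09^2·0.91^11 = 0.22389
Total = 0.89464

0.895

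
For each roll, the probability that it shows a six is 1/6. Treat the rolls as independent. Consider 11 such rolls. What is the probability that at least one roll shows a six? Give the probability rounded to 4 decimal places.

0.8654

P(at least one) = 1 − P(none) = 1 − (1 − 0.166667)^11
= 1 − 0.134588 = 0.865412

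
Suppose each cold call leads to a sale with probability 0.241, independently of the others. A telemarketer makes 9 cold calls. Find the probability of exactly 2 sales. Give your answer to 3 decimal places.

0.303

X ~ Binomial(n=9, p=0.241).
P(X=2) = C(9,2) · p^2 · (1−p)^7
= 36 · 0.058081 · 0.14511 = 0.30341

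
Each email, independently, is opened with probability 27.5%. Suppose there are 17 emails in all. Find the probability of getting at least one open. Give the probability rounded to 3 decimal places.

0.996

P(at least one) = 1 − P(none) = 1 − (1 − 0.275)^17
= 1 − 0.00422 = 0.99578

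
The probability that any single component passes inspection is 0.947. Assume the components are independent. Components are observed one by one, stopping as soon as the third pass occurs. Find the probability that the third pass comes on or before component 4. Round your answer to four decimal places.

0.9843

Finishing within 4 components ⇔ at least 3 successes in the first 4. With X ~ Binomial(4, 0.947), P(Y ≤ 4) = 1 − P(X ≤ 2).
  k=0: C(4,0)·0.947^0·0.053^4 = 0.000008
  k=1: C(4,1)·0.947^1·0.053^3 = 0.000564
  k=2: C(4,2)·0.947^2·0.053^2 = 0.015115
1 − 0.015687 = 0.984313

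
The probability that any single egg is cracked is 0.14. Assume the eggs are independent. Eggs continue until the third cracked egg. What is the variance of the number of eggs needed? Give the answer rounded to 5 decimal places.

131.63265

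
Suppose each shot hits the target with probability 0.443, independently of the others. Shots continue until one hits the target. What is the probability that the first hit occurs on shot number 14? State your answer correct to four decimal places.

0.0002

Geometric (trials to first success), p = 0.443.
P(Y = 14) = (1−p)^13 · p = 0.00049673 · 0.443 = 0.000220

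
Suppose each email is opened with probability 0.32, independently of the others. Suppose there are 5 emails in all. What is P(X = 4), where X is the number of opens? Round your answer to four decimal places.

X ~ Binomial(n=5, p=0.32).
P(X=4) = C(5,4) · p^4 · (1−p)^1
= 5 · 0.010486 · 0.68 = 0.035652

0.0357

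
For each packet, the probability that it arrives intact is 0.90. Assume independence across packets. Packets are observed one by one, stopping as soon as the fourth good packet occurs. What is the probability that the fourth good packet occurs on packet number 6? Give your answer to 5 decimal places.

Y = trial on which the fourth success occurs; negative binomial, r=4, p=0.90.
P(Y=6) = C(5,3) · p^4 · (1−p)^2
= 10 · 0.6561 · 0.01 = 0.0656100

0.06561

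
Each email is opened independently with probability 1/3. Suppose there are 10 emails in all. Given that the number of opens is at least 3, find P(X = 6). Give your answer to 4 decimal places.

X ~ Binomial(10, 0.333333). Want P(X=6 | X≥3) = P(X=6) / P(X≥3).
P(X=6) = C(10,6)·0.333333^6·0.666667^4 = 0.056902
P(X≥3) = 1 − 0.017342 − 0.086708 − 0.195092 = 0.700859
Ratio = 0.056902 / 0.700859 = 0.081189

0.0812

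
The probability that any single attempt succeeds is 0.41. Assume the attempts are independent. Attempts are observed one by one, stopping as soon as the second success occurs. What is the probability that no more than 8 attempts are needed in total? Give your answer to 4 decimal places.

0.9037

Finishing within 8 attempts ⇔ at least 2 successes in the first 8. With X ~ Binomial(8, 0.41), P(Y ≤ 8) = 1 − P(X ≤ 1).
  k=0: C(8,0)·0.41^0·0.59^8 = 0.014683
  k=1: C(8,1)·0.41^1·0.59^7 = 0.081628
1 − 0.096311 = 0.903689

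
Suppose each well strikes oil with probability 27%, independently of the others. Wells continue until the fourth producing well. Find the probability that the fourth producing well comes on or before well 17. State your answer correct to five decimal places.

0.71372

Finishing within 17 wells ⇔ at least 4 successes in the first 17. With X ~ Binomial(17, 0.27), P(Y ≤ 17) = 1 − P(X ≤ 3).
  k=0: C(17,0)·0.27^0·0.73^17 = 0.0047478
  k=1: C(17,1)·0.27^1·0.73^16 = 0.0298523
  k=2: C(17,2)·0.27^2·0.73^15 = 0.0883302
  k=3: C(17,3)·0.27^3·0.73^14 = 0.1633504
1 − 0.2862807 = 0.7137193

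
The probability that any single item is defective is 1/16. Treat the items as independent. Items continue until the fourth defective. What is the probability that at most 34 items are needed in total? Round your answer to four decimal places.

0.1606

Finishing within 34 items ⇔ at least 4 successes in the first 34. With X ~ Binomial(34, 0.0625), P(Y ≤ 34) = 1 − P(X ≤ 3).
  k=0: C(34,0)·0.0625^0·0.9375^34 = 0.111435
  k=1: C(34,1)·0.0625^1·0.9375^33 = 0.252587
  k=2: C(34,2)·0.0625^2·0.9375^32 = 0.277846
  k=3: C(34,3)·0.0625^3·0.9375^31 = 0.197579
1 − 0.839447 = 0.160553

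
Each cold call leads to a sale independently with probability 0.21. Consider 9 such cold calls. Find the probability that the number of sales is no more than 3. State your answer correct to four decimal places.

0.9006

X ~ Binomial(9, 0.21); P(X ≤ 3) = Σ C(9,k) p^k (1−p)^(9−k) over k:
  k=0: C(9,0)·0.21^0·0.79^9 = 0.119852
  k=1: C(9,1)·0.21^1·0.79^8 = 0.286734
  k=2: C(9,2)·0.21^2·0.79^7 = 0.304881
  k=3: C(9,3)·0.21^3·0.79^6 = 0.189104
Total = 0.900570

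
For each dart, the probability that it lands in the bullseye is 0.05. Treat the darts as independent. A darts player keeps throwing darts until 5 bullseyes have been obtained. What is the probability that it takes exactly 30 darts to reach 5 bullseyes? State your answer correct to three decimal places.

0.002

Y = trial on which the fifth success occurs; negative binomial, r=5, p=0.05.
P(Y=30) = C(29,4) · p^5 · (1−p)^25
= 23751 · 3.125e-07 · 0.27739 = 0.00206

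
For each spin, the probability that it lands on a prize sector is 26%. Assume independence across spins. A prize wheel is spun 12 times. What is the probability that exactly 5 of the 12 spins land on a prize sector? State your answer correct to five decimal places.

0.11434

X ~ Binomial(n=12, p=0.26).
P(X=5) = C(12,5) · p^5 · (1−p)^7
= 792 · 0.0011881 · 0.12151 = 0.1143442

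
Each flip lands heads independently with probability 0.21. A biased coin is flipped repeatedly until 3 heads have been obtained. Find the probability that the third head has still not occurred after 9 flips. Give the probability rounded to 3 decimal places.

Needing more than 9 flips ⇔ fewer than 3 successes in the first 9. With X ~ Binomial(9, 0.21), P(Y > 9) = P(X ≤ 2).
  k=0: C(9,0)·0.21^0·0.79^9 = 0.11985
  k=1: C(9,1)·0.21^1·0.79^8 = 0.28673
  k=2: C(9,2)·0.21^2·0.79^7 = 0.30488
P(X ≤ 2) = 0.71147

0.711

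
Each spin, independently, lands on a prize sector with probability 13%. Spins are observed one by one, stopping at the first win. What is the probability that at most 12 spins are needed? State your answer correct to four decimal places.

Y = number of spins to the first success; geometric, p = 0.13.
P(Y ≤ 12) = 1 − (1−p)^12 = 1 − 0.188032 = 0.811968

0.8120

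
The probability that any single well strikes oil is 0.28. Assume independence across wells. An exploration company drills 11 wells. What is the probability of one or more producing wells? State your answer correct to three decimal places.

0.973

P(at least one) = 1 − P(none) = 1 − (1 − 0.28)^11
= 1 − 0.02696 = 0.97304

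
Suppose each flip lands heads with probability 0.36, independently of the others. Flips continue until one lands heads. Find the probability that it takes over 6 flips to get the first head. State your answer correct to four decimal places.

0.0687

Y = number of flips to the first success; geometric, p = 0.36.
P(Y > 6) = P(first 6 all fail) = (1−p)^6 = 0.068719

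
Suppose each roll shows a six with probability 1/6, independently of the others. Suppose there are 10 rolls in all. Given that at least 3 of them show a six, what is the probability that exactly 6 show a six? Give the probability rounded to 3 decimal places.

X ~ Binomial(10, 0.166667). Want P(X=6 | X≥3) = P(X=6) / P(X≥3).
P(X=6) = C(10,6)·0.166667^6·0.833333^4 = 0.00217
P(X≥3) = 1 − 0.16151 − 0.32301 − 0.29071 = 0.22477
Ratio = 0.00217 / 0.22477 = 0.00966

0.010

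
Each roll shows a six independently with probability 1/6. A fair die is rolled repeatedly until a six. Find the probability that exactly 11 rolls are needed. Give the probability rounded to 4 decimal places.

Geometric (trials to first success), p = 0.166667.
P(Y = 11) = (1−p)^10 · p = 0.16151 · 0.166667 = 0.026918

0.0269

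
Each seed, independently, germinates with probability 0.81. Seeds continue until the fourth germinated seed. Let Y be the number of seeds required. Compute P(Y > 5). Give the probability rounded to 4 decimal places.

Needing more than 5 seeds ⇔ fewer than 4 successes in the first 5. With X ~ Binomial(5, 0.81), P(Y > 5) = P(X ≤ 3).
  k=0: C(5,0)·0.81^0·0.19^5 = 0.000248
  k=1: C(5,1)·0.81^1·0.19^4 = 0.005278
  k=2: C(5,2)·0.81^2·0.19^3 = 0.045002
  k=3: C(5,3)·0.81^3·0.19^2 = 0.191850
P(X ≤ 3) = 0.242378

0.2424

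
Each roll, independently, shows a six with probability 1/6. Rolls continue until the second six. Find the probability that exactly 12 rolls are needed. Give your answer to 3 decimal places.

Y = trial on which the second success occurs; negative binomial, r=2, p=0.166667.
P(Y=12) = C(11,1) · p^2 · (1−p)^10
= 11 · 0.027778 · 0.16151 = 0.04935

0.049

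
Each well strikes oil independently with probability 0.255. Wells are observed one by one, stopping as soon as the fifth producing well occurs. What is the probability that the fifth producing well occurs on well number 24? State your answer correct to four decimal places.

0.0356

Y = trial on which the fifth success occurs; negative binomial, r=5, p=0.255.
P(Y=24) = C(23,4) · p^5 · (1−p)^19
= 8855 · 0.0010782 · 0.0037237 = 0.035552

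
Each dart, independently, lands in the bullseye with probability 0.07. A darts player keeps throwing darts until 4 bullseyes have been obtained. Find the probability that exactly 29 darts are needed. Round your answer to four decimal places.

Y = trial on which the fourth success occurs; negative binomial, r=4, p=0.07.
P(Y=29) = C(28,3) · p^4 · (1−p)^25
= 3276 · 2.401e-05 · 0.16296 = 0.012818

0.0128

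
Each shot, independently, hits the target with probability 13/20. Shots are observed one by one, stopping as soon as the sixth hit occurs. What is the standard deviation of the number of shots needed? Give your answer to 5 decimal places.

2.22944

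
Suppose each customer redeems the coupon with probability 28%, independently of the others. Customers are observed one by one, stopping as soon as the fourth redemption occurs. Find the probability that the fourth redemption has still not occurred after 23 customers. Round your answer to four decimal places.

0.0797

Needing more than 23 customers ⇔ fewer than 4 successes in the first 23. With X ~ Binomial(23, 0.28), P(Y > 23) = P(X ≤ 3).
  k=0: C(23,0)·0.28^0·0.72^23 = 0.000523
  k=1: C(23,1)·0.28^1·0.72^22 = 0.004680
  k=2: C(23,2)·0.28^2·0.72^21 = 0.020018
  k=3: C(23,3)·0.28^3·0.72^20 = 0.054493
P(X ≤ 3) = 0.079714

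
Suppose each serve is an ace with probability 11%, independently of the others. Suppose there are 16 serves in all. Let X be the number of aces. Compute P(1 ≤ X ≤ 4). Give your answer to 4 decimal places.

0.8202

X ~ Binomial(16, 0.11); P(1 ≤ X ≤ 4) = Σ C(16,k) p^k (1−p)^(16−k) over k:
  k=1: C(16,1)·0.11^1·0.89^15 = 0.306452
  k=2: C(16,2)·0.11^2·0.89^14 = 0.284071
  k=3: C(16,3)·0.11^3·0.89^13 = 0.163846
  k=4: C(16,4)·0.11^4·0.89^12 = 0.065815
Total = 0.820184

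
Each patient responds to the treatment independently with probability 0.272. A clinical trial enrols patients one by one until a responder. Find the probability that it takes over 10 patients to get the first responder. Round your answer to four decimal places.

0.0418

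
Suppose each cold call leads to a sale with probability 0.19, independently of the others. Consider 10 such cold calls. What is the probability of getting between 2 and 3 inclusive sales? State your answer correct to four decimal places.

0.4893

X ~ Binomial(10, 0.19); P(2 ≤ X ≤ 3) = Σ C(10,k) p^k (1−p)^(10−k) over k:
  k=2: C(10,2)·0.19^2·0.81^8 = 0.301023
  k=3: C(10,3)·0.19^3·0.81^7 = 0.188294
Total = 0.489317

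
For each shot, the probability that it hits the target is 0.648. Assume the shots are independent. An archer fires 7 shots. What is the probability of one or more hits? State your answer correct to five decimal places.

P(at least one) = 1 − P(none) = 1 − (1 − 0.648)^7
= 1 − 0.0006696 = 0.9993304

0.99933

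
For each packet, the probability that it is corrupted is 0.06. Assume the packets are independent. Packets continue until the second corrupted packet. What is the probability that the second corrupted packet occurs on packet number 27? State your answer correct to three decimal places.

0.020

Y = trial on which the second success occurs; negative binomial, r=2, p=0.06.
P(Y=27) = C(26,1) · p^2 · (1−p)^25
= 26 · 0.0036 · 0.21291 = 0.01993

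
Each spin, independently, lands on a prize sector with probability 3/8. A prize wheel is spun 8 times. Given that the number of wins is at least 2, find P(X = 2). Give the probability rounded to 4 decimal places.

0.2713

X ~ Binomial(8, 0.375). Want P(X=2 | X≥2) = P(X=2) / P(X≥2).
P(X=2) = C(8,2)·0.375^2·0.625^6 = 0.234693
P(X≥2) = 1 − 0.023283 − 0.111759 = 0.864958
Ratio = 0.234693 / 0.864958 = 0.271335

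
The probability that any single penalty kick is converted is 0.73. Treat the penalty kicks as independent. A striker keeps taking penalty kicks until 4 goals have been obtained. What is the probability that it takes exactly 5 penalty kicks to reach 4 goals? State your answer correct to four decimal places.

Y = trial on which the fourth success occurs; negative binomial, r=4, p=0.73.
P(Y=5) = C(4,3) · p^4 · (1−p)^1
= 4 · 0.28398 · 0.27 = 0.306701

0.3067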